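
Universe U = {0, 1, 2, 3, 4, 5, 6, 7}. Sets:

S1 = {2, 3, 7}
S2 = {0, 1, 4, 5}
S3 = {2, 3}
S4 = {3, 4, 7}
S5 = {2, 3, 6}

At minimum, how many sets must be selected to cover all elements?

S1, S2, S5 together cover {0, 1, 2, 3, 4, 5, 6, 7} — every element.
No 2 of the 5 sets cover everything (all 10 pairs fall short), so 3 is minimum.

3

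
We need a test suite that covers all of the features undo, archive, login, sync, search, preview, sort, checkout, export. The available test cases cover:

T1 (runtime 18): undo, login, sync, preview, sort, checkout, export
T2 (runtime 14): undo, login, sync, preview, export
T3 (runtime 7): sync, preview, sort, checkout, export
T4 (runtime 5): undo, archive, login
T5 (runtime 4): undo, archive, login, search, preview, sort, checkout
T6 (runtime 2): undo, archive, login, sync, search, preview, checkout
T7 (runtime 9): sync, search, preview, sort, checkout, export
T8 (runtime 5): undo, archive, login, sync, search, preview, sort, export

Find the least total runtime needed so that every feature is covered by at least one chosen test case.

T6, T8 cover every feature at runtime 2 + 5 = 7.
Any cover uses at least 2 test cases; among all covering selections none totals below 7.

7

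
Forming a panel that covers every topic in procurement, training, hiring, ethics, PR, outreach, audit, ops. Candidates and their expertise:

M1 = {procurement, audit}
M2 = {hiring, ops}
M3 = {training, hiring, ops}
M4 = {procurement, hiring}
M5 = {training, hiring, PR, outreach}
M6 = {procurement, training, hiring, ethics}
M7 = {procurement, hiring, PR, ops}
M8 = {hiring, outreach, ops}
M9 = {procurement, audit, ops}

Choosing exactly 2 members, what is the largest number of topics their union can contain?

7

Choosing M5, M9 covers {procurement, training, hiring, PR, outreach, audit, ops} — 7 topics.
No choice of 2 members does better; here ethics is left uncovered.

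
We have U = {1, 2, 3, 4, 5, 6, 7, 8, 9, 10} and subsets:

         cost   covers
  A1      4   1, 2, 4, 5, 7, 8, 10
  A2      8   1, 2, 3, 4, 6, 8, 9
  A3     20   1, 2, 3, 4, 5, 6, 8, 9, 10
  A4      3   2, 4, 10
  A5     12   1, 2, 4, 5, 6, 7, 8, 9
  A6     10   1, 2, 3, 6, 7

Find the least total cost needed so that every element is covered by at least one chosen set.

A1, A2 cover every element at cost 4 + 8 = 12.
Any cover uses at least 2 sets; among all covering selections none totals below 12.

12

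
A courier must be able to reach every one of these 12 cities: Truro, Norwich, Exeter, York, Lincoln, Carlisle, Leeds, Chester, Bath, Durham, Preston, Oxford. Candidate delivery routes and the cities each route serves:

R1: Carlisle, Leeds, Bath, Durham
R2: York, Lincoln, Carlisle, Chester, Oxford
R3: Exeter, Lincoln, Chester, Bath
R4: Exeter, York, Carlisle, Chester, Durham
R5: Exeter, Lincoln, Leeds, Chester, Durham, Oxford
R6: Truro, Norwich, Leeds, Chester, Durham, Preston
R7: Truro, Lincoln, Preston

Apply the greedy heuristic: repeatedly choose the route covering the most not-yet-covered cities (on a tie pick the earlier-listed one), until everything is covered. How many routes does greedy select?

4

Pick 1: R5 covers 6 new cities (Exeter, Lincoln, Leeds, Chester, Durham, Oxford).
Pick 2: R6 covers 3 new cities (Truro, Norwich, Preston).
Pick 3: R1 covers 2 new cities (Carlisle, Bath).
Pick 4: R2 covers 1 new cities (York).
Greedy uses 4 routes. (The true minimum is 3.)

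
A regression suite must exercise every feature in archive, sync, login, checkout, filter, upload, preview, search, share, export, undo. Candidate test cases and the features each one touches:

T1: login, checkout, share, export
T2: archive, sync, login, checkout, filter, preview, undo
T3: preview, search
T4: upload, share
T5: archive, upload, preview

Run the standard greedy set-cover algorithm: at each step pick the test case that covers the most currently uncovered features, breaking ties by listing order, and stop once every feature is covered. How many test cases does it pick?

4

Pick 1: T2 covers 7 new features (archive, sync, login, checkout, filter, preview, undo).
Pick 2: T1 covers 2 new features (share, export).
Pick 3: T3 covers 1 new features (search).
Pick 4: T4 covers 1 new features (upload).
Greedy uses 4 test cases.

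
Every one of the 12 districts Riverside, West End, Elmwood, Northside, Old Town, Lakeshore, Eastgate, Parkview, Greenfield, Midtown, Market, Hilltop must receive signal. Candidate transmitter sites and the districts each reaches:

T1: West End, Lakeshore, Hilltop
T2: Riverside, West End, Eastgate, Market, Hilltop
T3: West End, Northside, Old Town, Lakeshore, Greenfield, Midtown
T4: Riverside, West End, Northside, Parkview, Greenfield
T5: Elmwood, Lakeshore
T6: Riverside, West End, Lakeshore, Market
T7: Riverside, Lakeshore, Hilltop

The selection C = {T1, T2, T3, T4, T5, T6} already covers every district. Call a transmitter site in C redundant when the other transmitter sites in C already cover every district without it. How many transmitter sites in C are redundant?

Drop T1: the rest still cover every district — redundant.
Drop T2: Eastgate uncovered — not redundant.
Drop T3: Old Town, Midtown uncovered — not redundant.
Drop T4: Parkview uncovered — not redundant.
Drop T5: Elmwood uncovered — not redundant.
Drop T6: the rest still cover every district — redundant.
2 redundant: T1, T6.

2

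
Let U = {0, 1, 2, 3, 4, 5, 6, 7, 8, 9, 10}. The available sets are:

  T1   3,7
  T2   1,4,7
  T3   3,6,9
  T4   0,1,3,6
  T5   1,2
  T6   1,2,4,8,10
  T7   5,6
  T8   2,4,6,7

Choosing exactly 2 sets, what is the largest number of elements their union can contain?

8

Choosing T3, T6 covers {1, 2, 3, 4, 6, 8, 9, 10} — 8 elements.
No choice of 2 sets does better; here 0, 5, 7 are left uncovered.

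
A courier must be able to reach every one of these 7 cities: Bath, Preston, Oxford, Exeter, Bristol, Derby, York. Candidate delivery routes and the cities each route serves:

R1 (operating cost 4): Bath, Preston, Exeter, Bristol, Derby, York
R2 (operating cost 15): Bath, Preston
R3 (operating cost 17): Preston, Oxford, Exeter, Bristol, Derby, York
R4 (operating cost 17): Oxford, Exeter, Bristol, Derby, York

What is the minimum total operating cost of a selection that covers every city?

21

R1, R3 cover every city at operating cost 4 + 17 = 21.
Any cover uses at least 2 routes; among all covering selections none totals below 21.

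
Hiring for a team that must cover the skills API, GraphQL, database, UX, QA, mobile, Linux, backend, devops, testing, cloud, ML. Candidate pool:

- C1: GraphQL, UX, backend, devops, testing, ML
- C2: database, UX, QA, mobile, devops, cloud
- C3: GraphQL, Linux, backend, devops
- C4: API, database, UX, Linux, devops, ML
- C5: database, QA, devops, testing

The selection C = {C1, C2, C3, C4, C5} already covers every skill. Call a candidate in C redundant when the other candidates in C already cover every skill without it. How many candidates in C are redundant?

Drop C1: the rest still cover every skill — redundant.
Drop C2: mobile, cloud uncovered — not redundant.
Drop C3: the rest still cover every skill — redundant.
Drop C4: API uncovered — not redundant.
Drop C5: the rest still cover every skill — redundant.
3 redundant: C1, C3, C5.

3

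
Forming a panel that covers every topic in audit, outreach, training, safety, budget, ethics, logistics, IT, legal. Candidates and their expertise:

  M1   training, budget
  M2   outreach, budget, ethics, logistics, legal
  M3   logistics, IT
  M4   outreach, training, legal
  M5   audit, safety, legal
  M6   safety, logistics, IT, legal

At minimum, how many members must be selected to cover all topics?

M1, M2, M3, M5 together cover {audit, outreach, training, safety, budget, ethics, logistics, IT, legal} — every topic.
No 3 of the 6 members cover everything (all 20 triples fall short), so 4 is minimum.

4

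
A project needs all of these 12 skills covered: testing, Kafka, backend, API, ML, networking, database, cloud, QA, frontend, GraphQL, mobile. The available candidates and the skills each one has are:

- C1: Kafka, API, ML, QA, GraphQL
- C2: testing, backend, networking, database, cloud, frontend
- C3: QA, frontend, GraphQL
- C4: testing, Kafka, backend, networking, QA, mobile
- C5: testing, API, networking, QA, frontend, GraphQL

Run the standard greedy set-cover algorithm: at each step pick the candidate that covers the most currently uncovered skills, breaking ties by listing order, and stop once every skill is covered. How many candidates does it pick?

3

Pick 1: C2 covers 6 new skills (testing, backend, networking, database, cloud, frontend).
Pick 2: C1 covers 5 new skills (Kafka, API, ML, QA, GraphQL).
Pick 3: C4 covers 1 new skills (mobile).
Greedy uses 3 candidates.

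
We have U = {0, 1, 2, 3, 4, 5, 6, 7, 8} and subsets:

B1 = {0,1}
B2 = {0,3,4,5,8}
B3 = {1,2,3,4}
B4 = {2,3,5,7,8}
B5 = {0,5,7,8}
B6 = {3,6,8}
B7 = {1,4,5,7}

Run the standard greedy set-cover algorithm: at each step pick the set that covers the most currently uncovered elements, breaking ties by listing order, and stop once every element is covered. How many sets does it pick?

4

Pick 1: B2 covers 5 new elements (0, 3, 4, 5, 8).
Pick 2: B3 covers 2 new elements (1, 2).
Pick 3: B4 covers 1 new elements (7).
Pick 4: B6 covers 1 new elements (6).
Greedy uses 4 sets. (The true minimum is 3.)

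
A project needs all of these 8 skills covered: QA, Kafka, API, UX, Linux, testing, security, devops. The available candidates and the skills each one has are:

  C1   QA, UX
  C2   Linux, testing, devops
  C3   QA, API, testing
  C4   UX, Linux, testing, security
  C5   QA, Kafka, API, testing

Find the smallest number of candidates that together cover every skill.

3

C2, C4, C5 together cover {QA, Kafka, API, UX, Linux, testing, security, devops} — every skill.
No 2 of the 5 candidates cover everything (all 10 pairs fall short), so 3 is minimum.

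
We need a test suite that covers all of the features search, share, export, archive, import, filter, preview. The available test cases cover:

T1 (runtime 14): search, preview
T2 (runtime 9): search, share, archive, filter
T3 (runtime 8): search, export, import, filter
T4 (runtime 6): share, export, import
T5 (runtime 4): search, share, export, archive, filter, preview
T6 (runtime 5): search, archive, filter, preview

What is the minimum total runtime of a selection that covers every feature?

10

T4, T5 cover every feature at runtime 6 + 4 = 10.
Any cover uses at least 2 test cases; among all covering selections none totals below 10.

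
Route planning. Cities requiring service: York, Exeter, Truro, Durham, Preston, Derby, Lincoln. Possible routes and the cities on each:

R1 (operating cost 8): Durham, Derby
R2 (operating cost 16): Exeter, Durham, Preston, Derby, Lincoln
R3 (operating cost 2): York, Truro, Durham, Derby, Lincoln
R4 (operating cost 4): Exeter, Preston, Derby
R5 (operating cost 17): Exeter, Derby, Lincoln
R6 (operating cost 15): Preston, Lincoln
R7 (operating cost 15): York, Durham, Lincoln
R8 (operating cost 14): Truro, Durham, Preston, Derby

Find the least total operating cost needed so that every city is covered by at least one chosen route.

R3, R4 cover every city at operating cost 2 + 4 = 6.
Any cover uses at least 2 routes; among all covering selections none totals below 6.

6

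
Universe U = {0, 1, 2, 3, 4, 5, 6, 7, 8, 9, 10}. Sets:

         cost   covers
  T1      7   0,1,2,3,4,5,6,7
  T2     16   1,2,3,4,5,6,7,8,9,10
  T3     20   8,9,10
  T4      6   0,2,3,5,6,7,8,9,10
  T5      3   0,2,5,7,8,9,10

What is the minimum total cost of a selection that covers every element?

10

T1, T5 cover every element at cost 7 + 3 = 10.
Any cover uses at least 2 sets; among all covering selections none totals below 10.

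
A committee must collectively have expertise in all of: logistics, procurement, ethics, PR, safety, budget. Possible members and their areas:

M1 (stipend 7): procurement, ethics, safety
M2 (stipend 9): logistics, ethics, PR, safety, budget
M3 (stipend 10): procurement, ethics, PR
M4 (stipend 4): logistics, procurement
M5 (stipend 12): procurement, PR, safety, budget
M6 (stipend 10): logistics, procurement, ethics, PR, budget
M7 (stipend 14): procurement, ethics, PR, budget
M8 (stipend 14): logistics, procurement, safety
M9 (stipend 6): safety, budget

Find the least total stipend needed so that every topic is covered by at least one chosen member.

M2, M4 cover every topic at stipend 9 + 4 = 13.
Any cover uses at least 2 members; among all covering selections none totals below 13.

13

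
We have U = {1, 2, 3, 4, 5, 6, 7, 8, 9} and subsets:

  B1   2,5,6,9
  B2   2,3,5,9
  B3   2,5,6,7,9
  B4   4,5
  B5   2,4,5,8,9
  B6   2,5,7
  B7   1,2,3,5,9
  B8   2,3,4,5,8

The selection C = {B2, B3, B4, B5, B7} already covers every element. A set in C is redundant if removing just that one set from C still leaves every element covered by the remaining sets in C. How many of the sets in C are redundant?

Drop B2: the rest still cover every element — redundant.
Drop B3: 6, 7 uncovered — not redundant.
Drop B4: the rest still cover every element — redundant.
Drop B5: 8 uncovered — not redundant.
Drop B7: 1 uncovered — not redundant.
2 redundant: B2, B4.

2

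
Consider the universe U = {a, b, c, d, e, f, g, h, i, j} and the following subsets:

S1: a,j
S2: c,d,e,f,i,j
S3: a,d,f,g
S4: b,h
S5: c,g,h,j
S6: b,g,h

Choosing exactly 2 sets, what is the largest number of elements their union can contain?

9

Choosing S2, S6 covers {b, c, d, e, f, g, h, i, j} — 9 elements.
No choice of 2 sets does better; here a is left uncovered.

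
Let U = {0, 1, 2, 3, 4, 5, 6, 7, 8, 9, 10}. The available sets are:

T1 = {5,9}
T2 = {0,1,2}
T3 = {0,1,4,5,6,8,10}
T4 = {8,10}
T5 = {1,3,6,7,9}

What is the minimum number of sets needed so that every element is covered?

3

T2, T3, T5 together cover {0, 1, 2, 3, 4, 5, 6, 7, 8, 9, 10} — every element.
No 2 of the 5 sets cover everything (all 10 pairs fall short), so 3 is minimum.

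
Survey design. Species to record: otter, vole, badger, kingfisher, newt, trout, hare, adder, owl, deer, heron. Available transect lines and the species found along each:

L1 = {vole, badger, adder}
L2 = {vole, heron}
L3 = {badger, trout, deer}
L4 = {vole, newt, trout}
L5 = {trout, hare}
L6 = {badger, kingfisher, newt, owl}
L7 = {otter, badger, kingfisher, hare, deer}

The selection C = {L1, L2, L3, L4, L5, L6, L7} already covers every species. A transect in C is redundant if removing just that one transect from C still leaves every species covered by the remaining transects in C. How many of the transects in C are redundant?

3

Drop L1: adder uncovered — not redundant.
Drop L2: heron uncovered — not redundant.
Drop L3: the rest still cover every species — redundant.
Drop L4: the rest still cover every species — redundant.
Drop L5: the rest still cover every species — redundant.
Drop L6: owl uncovered — not redundant.
Drop L7: otter uncovered — not redundant.
3 redundant: L3, L4, L5.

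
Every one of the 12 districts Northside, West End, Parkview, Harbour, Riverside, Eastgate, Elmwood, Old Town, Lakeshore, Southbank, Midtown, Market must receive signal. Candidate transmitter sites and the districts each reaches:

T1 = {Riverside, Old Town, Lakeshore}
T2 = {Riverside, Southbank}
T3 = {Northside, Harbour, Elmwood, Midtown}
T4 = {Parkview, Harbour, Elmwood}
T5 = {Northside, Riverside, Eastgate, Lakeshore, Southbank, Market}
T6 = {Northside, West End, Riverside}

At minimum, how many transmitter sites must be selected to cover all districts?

5

T1, T3, T4, T5, T6 together cover {Northside, West End, Parkview, Harbour, Riverside, Eastgate, Elmwood, Old Town, Lakeshore, Southbank, Midtown, Market} — every district.
No 4 of the 6 transmitter sites cover everything (all 15 size-4 selections fall short), so 5 is minimum.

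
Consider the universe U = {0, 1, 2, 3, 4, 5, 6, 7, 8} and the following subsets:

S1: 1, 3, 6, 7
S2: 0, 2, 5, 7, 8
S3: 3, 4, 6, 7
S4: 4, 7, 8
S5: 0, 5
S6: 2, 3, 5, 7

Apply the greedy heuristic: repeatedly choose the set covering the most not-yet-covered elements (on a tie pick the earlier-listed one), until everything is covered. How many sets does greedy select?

3

Pick 1: S2 covers 5 new elements (0, 2, 5, 7, 8).
Pick 2: S1 covers 3 new elements (1, 3, 6).
Pick 3: S3 covers 1 new elements (4).
Greedy uses 3 sets.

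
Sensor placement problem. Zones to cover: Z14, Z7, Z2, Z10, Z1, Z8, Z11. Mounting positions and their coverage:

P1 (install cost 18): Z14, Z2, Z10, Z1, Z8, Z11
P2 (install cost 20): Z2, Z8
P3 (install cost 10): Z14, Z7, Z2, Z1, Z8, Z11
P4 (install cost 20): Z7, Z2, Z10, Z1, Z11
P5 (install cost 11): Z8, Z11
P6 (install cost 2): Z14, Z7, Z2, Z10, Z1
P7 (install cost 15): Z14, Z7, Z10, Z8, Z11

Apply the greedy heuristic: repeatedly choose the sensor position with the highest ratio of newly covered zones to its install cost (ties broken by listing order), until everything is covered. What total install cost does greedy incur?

Pick 1: P6 adds 5 new (Z14, Z7, Z2, Z10, Z1) at install cost 2 (ratio 5/2).
Pick 2: P3 adds 2 new (Z8, Z11) at install cost 10 (ratio 2/10).
Greedy total install cost: 2 + 10 = 12.

12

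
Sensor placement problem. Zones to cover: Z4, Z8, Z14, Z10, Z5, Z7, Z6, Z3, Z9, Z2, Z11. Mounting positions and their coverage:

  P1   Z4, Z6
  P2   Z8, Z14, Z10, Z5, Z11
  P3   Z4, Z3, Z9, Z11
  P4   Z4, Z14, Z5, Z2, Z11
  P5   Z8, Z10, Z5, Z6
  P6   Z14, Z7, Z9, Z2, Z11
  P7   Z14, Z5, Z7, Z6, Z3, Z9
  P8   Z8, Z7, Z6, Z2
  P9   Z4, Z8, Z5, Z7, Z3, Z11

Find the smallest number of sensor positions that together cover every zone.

P2, P3, P8 together cover {Z4, Z8, Z14, Z10, Z5, Z7, Z6, Z3, Z9, Z2, Z11} — every zone.
No 2 of the 9 sensor positions cover everything (all 36 pairs fall short), so 3 is minimum.

3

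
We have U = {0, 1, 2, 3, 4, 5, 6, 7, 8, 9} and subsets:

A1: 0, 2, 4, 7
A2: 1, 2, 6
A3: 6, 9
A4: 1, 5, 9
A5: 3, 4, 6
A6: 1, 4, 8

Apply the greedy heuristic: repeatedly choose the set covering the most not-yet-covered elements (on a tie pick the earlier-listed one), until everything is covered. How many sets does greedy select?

4

Pick 1: A1 covers 4 new elements (0, 2, 4, 7).
Pick 2: A4 covers 3 new elements (1, 5, 9).
Pick 3: A5 covers 2 new elements (3, 6).
Pick 4: A6 covers 1 new elements (8).
Greedy uses 4 sets.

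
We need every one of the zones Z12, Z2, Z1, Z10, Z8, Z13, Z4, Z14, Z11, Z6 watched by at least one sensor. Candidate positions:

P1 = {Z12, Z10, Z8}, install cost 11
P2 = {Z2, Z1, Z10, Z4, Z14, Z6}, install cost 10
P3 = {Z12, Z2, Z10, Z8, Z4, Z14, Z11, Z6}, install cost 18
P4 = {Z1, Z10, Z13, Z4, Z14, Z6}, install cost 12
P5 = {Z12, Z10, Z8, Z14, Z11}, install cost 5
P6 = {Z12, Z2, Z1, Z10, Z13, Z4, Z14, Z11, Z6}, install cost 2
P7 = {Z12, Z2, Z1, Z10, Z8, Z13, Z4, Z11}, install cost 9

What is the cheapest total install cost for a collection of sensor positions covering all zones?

7

P5, P6 cover every zone at install cost 5 + 2 = 7.
Any cover uses at least 2 sensor positions; among all covering selections none totals below 7.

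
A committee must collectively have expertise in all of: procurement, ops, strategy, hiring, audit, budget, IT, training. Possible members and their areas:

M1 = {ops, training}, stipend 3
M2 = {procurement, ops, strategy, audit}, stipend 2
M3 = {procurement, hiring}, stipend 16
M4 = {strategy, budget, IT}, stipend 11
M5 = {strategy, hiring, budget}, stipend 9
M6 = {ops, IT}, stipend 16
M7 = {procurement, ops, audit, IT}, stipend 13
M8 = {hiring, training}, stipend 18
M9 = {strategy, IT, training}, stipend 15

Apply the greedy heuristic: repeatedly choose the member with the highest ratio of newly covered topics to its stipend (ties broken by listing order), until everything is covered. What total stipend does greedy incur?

25

Pick 1: M2 adds 4 new (procurement, ops, strategy, audit) at stipend 2 (ratio 4/2).
Pick 2: M1 adds 1 new (training) at stipend 3 (ratio 1/3).
Pick 3: M5 adds 2 new (hiring, budget) at stipend 9 (ratio 2/9).
Pick 4: M4 adds 1 new (IT) at stipend 11 (ratio 1/11).
Greedy total stipend: 2 + 3 + 9 + 11 = 25.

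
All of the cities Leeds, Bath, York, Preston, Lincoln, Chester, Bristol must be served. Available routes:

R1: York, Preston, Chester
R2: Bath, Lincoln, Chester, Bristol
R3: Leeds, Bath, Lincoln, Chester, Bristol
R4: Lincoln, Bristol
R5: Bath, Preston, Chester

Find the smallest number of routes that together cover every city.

2

R1, R3 together cover {Leeds, Bath, York, Preston, Lincoln, Chester, Bristol} — every city.
No single route contains all 7 cities, so 2 is optimal.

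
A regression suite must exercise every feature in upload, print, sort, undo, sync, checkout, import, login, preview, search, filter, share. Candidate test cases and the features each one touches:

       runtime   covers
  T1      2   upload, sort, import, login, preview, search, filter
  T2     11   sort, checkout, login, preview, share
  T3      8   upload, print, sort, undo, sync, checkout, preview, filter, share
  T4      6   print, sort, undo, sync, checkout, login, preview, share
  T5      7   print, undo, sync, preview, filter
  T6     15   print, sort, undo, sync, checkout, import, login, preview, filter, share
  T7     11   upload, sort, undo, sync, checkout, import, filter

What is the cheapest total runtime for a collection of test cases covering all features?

T1, T4 cover every feature at runtime 2 + 6 = 8.
Any cover uses at least 2 test cases; among all covering selections none totals below 8.

8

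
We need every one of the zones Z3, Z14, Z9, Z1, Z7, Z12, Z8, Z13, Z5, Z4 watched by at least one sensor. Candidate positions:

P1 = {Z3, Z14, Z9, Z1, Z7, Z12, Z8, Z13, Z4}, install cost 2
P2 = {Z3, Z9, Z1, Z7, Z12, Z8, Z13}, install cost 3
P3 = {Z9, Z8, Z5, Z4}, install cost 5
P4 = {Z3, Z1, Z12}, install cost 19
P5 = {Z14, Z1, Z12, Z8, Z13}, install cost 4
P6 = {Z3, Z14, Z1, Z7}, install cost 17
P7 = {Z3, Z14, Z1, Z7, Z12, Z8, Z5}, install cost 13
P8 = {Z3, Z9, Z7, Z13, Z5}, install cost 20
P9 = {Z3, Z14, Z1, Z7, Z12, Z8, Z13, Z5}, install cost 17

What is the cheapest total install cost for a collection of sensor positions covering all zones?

P1, P3 cover every zone at install cost 2 + 5 = 7.
Any cover uses at least 2 sensor positions; among all covering selections none totals below 7.

7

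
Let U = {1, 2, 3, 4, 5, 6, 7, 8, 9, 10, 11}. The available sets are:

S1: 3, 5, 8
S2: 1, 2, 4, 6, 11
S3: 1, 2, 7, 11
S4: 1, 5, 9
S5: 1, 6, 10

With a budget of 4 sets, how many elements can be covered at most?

Choosing S1, S2, S3, S4 covers {1, 2, 3, 4, 5, 6, 7, 8, 9, 11} — 10 elements.
No choice of 4 sets does better; here 10 is left uncovered.

10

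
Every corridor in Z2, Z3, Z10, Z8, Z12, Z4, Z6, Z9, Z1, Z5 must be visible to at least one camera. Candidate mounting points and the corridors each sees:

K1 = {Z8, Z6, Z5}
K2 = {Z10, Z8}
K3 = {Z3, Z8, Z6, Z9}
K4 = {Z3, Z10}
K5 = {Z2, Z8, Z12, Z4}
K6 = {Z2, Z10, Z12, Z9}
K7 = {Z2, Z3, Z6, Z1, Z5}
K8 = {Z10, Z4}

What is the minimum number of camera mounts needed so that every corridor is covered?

3

K5, K6, K7 together cover {Z2, Z3, Z10, Z8, Z12, Z4, Z6, Z9, Z1, Z5} — every corridor.
No 2 of the 8 camera mounts cover everything (all 28 pairs fall short), so 3 is minimum.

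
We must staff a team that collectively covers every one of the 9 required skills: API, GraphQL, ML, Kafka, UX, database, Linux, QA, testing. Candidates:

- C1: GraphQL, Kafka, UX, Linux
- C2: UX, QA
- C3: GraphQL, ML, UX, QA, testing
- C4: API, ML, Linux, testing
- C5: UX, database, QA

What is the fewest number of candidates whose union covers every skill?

3

C1, C4, C5 together cover {API, GraphQL, ML, Kafka, UX, database, Linux, QA, testing} — every skill.
No 2 of the 5 candidates cover everything (all 10 pairs fall short), so 3 is minimum.
Greedy (largest uncovered first) would take C3, C1, C4, C5 — 4 candidates — but 3 suffice.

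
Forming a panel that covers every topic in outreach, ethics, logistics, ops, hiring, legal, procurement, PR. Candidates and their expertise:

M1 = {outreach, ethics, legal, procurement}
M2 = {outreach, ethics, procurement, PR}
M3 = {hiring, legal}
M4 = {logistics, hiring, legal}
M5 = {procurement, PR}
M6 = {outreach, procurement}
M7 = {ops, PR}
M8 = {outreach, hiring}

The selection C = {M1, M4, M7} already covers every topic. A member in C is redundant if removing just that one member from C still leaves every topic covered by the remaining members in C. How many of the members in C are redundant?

Drop M1: outreach, ethics, procurement uncovered — not redundant.
Drop M4: logistics, hiring uncovered — not redundant.
Drop M7: ops, PR uncovered — not redundant.
None of the members in C is redundant.

0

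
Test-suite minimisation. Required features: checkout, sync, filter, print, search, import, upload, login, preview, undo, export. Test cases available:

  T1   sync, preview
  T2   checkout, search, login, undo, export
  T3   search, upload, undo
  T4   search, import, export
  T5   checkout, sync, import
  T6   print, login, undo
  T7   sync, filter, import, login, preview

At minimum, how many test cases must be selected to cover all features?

4

T2, T3, T6, T7 together cover {checkout, sync, filter, print, search, import, upload, login, preview, undo, export} — every feature.
No 3 of the 7 test cases cover everything (all 35 triples fall short), so 4 is minimum.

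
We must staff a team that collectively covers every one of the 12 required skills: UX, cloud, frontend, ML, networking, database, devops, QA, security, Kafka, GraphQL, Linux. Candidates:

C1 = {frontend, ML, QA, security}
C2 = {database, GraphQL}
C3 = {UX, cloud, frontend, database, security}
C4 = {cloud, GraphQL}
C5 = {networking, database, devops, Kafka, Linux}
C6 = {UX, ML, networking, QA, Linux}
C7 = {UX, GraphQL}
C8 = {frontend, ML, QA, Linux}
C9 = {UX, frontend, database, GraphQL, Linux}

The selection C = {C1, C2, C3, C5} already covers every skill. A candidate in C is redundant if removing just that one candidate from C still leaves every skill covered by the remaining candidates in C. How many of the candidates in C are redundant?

0

Drop C1: ML, QA uncovered — not redundant.
Drop C2: GraphQL uncovered — not redundant.
Drop C3: UX, cloud uncovered — not redundant.
Drop C5: networking, devops, Kafka, Linux uncovered — not redundant.
None of the candidates in C is redundant.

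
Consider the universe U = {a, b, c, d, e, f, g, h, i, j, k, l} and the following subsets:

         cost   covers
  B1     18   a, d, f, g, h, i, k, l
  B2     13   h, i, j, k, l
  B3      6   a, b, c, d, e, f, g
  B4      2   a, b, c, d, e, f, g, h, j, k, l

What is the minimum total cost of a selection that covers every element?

B2, B4 cover every element at cost 13 + 2 = 15.
Any cover uses at least 2 sets; among all covering selections none totals below 15.

15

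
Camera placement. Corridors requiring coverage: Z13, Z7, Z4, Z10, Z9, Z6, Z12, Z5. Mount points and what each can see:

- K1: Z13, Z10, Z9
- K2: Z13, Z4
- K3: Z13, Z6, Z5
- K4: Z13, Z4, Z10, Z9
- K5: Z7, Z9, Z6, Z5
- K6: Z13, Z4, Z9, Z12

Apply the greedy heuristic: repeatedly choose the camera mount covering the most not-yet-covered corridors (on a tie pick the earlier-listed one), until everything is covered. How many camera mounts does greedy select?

3

Pick 1: K4 covers 4 new corridors (Z13, Z4, Z10, Z9).
Pick 2: K5 covers 3 new corridors (Z7, Z6, Z5).
Pick 3: K6 covers 1 new corridors (Z12).
Greedy uses 3 camera mounts.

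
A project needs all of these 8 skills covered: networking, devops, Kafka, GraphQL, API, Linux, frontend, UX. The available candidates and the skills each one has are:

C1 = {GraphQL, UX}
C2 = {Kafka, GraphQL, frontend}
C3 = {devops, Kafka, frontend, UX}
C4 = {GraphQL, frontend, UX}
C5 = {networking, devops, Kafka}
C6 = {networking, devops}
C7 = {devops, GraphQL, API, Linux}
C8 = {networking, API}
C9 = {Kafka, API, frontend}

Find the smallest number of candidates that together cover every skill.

3

C3, C5, C7 together cover {networking, devops, Kafka, GraphQL, API, Linux, frontend, UX} — every skill.
No 2 of the 9 candidates cover everything (all 36 pairs fall short), so 3 is minimum.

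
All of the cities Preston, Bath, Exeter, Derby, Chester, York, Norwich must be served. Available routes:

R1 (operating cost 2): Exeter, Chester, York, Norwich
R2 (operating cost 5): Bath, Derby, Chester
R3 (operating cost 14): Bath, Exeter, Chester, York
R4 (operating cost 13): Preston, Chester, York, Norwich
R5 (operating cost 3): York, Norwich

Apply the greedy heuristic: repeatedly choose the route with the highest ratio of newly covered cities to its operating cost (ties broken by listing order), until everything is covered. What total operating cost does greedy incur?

20

Pick 1: R1 adds 4 new (Exeter, Chester, York, Norwich) at operating cost 2 (ratio 4/2).
Pick 2: R2 adds 2 new (Bath, Derby) at operating cost 5 (ratio 2/5).
Pick 3: R4 adds 1 new (Preston) at operating cost 13 (ratio 1/13).
Greedy total operating cost: 2 + 5 + 13 = 20.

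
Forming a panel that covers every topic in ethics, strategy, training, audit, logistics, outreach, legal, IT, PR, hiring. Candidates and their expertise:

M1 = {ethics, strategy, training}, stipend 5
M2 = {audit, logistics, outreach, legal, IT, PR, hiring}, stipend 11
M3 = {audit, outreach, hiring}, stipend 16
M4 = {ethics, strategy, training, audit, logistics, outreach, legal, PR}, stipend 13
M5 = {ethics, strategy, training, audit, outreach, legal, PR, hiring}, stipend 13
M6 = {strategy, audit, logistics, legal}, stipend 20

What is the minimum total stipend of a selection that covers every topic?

M1, M2 cover every topic at stipend 5 + 11 = 16.
Any cover uses at least 2 members; among all covering selections none totals below 16.

16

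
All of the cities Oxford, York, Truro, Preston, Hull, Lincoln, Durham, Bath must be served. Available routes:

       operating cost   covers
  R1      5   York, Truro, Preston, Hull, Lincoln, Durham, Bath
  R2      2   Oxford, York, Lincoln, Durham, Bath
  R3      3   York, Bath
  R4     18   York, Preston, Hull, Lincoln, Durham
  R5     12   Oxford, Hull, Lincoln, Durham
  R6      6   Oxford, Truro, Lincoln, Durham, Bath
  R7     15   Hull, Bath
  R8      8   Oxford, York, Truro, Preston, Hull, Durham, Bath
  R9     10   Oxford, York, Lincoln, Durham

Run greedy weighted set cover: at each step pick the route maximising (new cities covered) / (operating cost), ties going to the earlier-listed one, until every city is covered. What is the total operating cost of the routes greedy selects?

7

Pick 1: R2 adds 5 new (Oxford, York, Lincoln, Durham, Bath) at operating cost 2 (ratio 5/2).
Pick 2: R1 adds 3 new (Truro, Preston, Hull) at operating cost 5 (ratio 3/5).
Greedy total operating cost: 2 + 5 = 7.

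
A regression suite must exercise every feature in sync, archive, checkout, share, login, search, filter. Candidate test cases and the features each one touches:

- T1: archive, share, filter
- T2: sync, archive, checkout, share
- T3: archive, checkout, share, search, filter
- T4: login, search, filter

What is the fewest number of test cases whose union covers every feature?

T2, T4 together cover {sync, archive, checkout, share, login, search, filter} — every feature.
No single test case contains all 7 features, so 2 is optimal.

2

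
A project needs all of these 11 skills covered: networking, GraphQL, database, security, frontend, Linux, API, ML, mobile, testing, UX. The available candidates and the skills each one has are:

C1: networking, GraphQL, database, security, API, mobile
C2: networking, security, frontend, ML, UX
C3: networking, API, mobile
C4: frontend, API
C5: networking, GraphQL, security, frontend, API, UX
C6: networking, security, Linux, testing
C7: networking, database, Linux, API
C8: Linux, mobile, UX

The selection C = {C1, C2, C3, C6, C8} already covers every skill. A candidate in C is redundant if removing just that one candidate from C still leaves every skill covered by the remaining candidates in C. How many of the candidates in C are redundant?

2

Drop C1: GraphQL, database uncovered — not redundant.
Drop C2: frontend, ML uncovered — not redundant.
Drop C3: the rest still cover every skill — redundant.
Drop C6: testing uncovered — not redundant.
Drop C8: the rest still cover every skill — redundant.
2 redundant: C3, C8.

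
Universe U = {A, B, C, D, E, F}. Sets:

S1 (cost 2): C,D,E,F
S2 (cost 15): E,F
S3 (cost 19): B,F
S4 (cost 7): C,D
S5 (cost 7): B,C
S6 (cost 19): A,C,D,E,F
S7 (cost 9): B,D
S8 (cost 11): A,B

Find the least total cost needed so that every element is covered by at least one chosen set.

13

S1, S8 cover every element at cost 2 + 11 = 13.
Any cover uses at least 2 sets; among all covering selections none totals below 13.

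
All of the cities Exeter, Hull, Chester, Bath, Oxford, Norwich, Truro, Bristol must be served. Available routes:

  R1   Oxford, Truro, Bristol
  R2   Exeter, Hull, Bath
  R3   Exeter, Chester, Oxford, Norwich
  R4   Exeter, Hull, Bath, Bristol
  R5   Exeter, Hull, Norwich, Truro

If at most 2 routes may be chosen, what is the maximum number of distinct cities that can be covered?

Choosing R3, R4 covers {Exeter, Hull, Chester, Bath, Oxford, Norwich, Bristol} — 7 cities.
No choice of 2 routes does better; here Truro is left uncovered.

7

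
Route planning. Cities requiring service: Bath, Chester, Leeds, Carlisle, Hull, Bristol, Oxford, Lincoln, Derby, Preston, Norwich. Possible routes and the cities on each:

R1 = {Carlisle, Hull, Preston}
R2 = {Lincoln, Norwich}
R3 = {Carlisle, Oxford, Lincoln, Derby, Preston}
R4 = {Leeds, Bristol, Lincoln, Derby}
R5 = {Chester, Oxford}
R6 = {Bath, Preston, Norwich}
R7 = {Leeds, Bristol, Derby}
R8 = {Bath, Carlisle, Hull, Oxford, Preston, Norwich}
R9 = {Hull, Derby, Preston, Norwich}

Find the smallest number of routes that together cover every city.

R4, R5, R8 together cover {Bath, Chester, Leeds, Carlisle, Hull, Bristol, Oxford, Lincoln, Derby, Preston, Norwich} — every city.
No 2 of the 9 routes cover everything (all 36 pairs fall short), so 3 is minimum.

3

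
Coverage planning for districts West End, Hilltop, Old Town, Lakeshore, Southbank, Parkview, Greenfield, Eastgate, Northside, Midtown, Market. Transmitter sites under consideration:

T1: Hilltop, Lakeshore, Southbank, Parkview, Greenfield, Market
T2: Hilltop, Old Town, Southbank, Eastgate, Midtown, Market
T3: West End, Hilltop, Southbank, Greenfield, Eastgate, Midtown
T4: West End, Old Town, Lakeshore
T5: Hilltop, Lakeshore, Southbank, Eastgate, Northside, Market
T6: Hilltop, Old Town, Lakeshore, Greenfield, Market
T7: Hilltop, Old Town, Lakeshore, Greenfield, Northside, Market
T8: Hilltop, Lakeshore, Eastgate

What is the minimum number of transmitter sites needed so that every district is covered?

3

T1, T3, T7 together cover {West End, Hilltop, Old Town, Lakeshore, Southbank, Parkview, Greenfield, Eastgate, Northside, Midtown, Market} — every district.
No 2 of the 8 transmitter sites cover everything (all 28 pairs fall short), so 3 is minimum.
Greedy (largest uncovered first) would take T1, T2, T3, T5 — 4 transmitter sites — but 3 suffice.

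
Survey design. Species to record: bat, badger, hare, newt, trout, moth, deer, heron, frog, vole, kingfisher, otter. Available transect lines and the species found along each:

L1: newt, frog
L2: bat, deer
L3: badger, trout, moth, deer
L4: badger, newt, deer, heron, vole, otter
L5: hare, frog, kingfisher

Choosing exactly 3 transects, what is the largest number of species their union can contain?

Choosing L3, L4, L5 covers {badger, hare, newt, trout, moth, deer, heron, frog, vole, kingfisher, otter} — 11 species.
No choice of 3 transects does better; here bat is left uncovered.

11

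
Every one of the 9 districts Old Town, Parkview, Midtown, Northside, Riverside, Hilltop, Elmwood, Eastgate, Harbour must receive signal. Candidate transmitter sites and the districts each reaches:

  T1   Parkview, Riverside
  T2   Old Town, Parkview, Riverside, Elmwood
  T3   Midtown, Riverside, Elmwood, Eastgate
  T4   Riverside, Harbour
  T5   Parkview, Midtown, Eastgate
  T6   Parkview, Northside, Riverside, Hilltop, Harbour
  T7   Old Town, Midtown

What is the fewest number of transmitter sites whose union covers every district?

3

T2, T3, T6 together cover {Old Town, Parkview, Midtown, Northside, Riverside, Hilltop, Elmwood, Eastgate, Harbour} — every district.
No 2 of the 7 transmitter sites cover everything (all 21 pairs fall short), so 3 is minimum.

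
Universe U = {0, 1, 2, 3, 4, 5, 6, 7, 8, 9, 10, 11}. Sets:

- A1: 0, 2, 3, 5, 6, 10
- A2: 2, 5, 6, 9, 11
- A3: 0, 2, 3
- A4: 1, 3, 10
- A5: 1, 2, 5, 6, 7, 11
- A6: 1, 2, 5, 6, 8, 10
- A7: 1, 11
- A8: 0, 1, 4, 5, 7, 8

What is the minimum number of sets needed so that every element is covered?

3

A1, A2, A8 together cover {0, 1, 2, 3, 4, 5, 6, 7, 8, 9, 10, 11} — every element.
No 2 of the 8 sets cover everything (all 28 pairs fall short), so 3 is minimum.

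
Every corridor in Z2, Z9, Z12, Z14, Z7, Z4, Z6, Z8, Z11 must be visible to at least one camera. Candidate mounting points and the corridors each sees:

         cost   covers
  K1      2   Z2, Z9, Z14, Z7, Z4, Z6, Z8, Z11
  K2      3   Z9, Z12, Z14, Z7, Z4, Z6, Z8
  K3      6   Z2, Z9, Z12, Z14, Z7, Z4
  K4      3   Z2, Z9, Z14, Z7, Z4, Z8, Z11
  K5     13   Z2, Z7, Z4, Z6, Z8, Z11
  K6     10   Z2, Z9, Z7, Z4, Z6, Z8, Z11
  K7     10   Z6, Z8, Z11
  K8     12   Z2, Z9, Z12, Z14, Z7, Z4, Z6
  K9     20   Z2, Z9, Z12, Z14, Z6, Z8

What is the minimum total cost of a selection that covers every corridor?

K1, K2 cover every corridor at cost 2 + 3 = 5.
Any cover uses at least 2 camera mounts; among all covering selections none totals below 5.

5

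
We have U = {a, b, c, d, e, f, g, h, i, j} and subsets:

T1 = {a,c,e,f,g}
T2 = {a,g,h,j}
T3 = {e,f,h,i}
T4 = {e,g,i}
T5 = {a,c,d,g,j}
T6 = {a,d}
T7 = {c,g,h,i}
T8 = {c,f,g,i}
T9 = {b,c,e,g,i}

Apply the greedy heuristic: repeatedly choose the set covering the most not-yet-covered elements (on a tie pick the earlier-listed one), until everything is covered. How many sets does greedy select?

Pick 1: T1 covers 5 new elements (a, c, e, f, g).
Pick 2: T2 covers 2 new elements (h, j).
Pick 3: T9 covers 2 new elements (b, i).
Pick 4: T5 covers 1 new elements (d).
Greedy uses 4 sets. (The true minimum is 3.)

4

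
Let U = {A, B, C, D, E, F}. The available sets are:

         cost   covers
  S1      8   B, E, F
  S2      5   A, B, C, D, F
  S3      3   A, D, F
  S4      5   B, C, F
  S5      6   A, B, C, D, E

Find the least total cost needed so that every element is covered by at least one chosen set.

S3, S5 cover every element at cost 3 + 6 = 9.
Any cover uses at least 2 sets; among all covering selections none totals below 9.

9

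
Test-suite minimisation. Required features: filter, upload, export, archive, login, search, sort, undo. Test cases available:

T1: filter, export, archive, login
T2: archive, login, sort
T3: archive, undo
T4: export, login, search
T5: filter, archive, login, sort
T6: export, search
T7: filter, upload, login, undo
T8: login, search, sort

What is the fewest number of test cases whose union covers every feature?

3

T1, T7, T8 together cover {filter, upload, export, archive, login, search, sort, undo} — every feature.
No 2 of the 8 test cases cover everything (all 28 pairs fall short), so 3 is minimum.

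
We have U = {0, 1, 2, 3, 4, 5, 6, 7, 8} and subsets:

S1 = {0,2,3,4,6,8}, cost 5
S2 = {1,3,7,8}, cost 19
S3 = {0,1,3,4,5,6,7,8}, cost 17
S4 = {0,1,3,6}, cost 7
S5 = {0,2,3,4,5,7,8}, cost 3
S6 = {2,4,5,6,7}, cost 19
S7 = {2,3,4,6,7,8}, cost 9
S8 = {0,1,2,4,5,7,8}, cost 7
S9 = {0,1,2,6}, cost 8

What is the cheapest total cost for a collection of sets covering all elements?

S4, S5 cover every element at cost 7 + 3 = 10.
Any cover uses at least 2 sets; among all covering selections none totals below 10.

10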